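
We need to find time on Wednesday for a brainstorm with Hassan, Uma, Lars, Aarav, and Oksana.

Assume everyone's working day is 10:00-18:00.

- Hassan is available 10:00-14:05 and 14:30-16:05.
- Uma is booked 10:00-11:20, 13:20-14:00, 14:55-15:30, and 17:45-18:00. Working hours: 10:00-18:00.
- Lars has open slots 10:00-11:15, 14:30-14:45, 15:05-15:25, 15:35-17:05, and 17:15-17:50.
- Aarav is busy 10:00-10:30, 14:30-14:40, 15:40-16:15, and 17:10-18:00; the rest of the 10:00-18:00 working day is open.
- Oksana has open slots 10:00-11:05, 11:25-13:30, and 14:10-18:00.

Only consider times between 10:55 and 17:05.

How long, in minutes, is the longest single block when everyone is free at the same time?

Uma free within 10:00–18:00: 11:20–13:20, 14:00–14:55, 15:30–17:45.
Aarav free within 10:00–18:00: 10:30–14:30, 14:40–15:40, 16:15–17:10.
Hassan ∩ Uma: 11:20–13:20, 14:00–14:05, 14:30–14:55, 15:30–16:05.
Hassan ∩ Uma ∩ Lars: 14:30–14:45, 15:35–16:05.
Hassan ∩ Uma ∩ Lars ∩ Aarav: 14:40–14:45, 15:35–15:40.
Hassan ∩ Uma ∩ Lars ∩ Aarav ∩ Oksana: 14:40–14:45, 15:35–15:40.
Restricted to 10:55–17:05: 14:40–14:45, 15:35–15:40.
Common window lengths: 5, 5 min; longest is 5.

5 minutes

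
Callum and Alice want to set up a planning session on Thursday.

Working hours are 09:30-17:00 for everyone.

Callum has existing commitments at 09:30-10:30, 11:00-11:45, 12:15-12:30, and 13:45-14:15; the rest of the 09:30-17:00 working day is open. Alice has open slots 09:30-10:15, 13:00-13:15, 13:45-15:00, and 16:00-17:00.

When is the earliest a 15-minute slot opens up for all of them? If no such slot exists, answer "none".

13:00

Callum free within 09:30–17:00: 10:30–11:00, 11:45–12:15, 12:30–13:45, 14:15–17:00.
Callum ∩ Alice: 13:00–13:15, 14:15–15:00, 16:00–17:00.
Windows ≥ 15 min: 13:00–13:15, 14:15–15:00, 16:00–17:00.
Earliest such window starts at 13:00.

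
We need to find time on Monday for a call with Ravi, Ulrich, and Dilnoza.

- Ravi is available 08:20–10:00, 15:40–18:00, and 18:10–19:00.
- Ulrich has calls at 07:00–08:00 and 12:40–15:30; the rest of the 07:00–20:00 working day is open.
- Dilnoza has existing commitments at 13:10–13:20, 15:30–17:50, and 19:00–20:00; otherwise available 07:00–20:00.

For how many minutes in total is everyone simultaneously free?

Ulrich free within 07:00–20:00: 08:00–12:40, 15:30–20:00.
Dilnoza free within 07:00–20:00: 07:00–13:10, 13:20–15:30, 17:50–19:00.
Ravi ∩ Ulrich: 08:20–10:00, 15:40–18:00, 18:10–19:00.
Ravi ∩ Ulrich ∩ Dilnoza: 08:20–10:00, 17:50–18:00, 18:10–19:00.
Total common minutes: 100 + 10 + 50 = 160.

160 minutes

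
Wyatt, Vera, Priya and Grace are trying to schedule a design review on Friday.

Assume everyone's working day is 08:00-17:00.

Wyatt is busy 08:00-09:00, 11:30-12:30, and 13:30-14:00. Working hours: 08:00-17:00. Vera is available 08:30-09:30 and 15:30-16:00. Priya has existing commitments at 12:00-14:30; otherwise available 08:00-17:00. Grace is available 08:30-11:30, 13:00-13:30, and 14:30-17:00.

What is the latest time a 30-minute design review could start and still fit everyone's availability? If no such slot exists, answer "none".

Wyatt free within 08:00–17:00: 09:00–11:30, 12:30–13:30, 14:00–17:00.
Priya free within 08:00–17:00: 08:00–12:00, 14:30–17:00.
Wyatt ∩ Vera: 09:00–09:30, 15:30–16:00.
Wyatt ∩ Vera ∩ Priya: 09:00–09:30, 15:30–16:00.
Wyatt ∩ Vera ∩ Priya ∩ Grace: 09:00–09:30, 15:30–16:00.
Windows ≥ 30 min: 09:00–09:30, 15:30–16:00.
Latest start in the last window 15:30–16:00 is 16:00 − 30 min = 15:30.

15:30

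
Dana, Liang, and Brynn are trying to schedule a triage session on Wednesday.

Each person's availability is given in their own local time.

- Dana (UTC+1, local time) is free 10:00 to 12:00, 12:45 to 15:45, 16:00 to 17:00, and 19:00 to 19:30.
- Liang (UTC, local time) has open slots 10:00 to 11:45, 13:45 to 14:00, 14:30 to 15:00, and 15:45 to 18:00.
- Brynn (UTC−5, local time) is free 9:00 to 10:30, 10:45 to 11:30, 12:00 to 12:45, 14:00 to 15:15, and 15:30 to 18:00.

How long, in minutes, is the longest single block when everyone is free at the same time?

15 minutes

Dana → UTC: 09:00–11:00, 11:45–14:45, 15:00–16:00, 18:00–18:30.
Liang → UTC: 10:00–11:45, 13:45–14:00, 14:30–15:00, 15:45–18:00.
Brynn → UTC: 14:00–15:30, 15:45–16:30, 17:00–17:45, 19:00–20:15, 20:30–23:00.
Dana ∩ Liang: 10:00–11:00, 13:45–14:00, 14:30–14:45, 15:45–16:00.
Dana ∩ Liang ∩ Brynn: 14:30–14:45, 15:45–16:00.
Common window lengths: 15, 15 min; longest is 15.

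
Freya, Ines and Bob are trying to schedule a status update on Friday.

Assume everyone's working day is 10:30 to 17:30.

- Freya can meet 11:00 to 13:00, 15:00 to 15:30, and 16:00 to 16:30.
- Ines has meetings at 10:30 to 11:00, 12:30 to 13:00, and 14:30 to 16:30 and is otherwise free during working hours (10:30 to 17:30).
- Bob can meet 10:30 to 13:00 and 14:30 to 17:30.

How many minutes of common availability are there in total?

Ines free within 10:30–17:30: 11:00–12:30, 13:00–14:30, 16:30–17:30.
Freya ∩ Ines: 11:00–12:30.
Freya ∩ Ines ∩ Bob: 11:00–12:30.
Total common minutes: 90.

90 minutes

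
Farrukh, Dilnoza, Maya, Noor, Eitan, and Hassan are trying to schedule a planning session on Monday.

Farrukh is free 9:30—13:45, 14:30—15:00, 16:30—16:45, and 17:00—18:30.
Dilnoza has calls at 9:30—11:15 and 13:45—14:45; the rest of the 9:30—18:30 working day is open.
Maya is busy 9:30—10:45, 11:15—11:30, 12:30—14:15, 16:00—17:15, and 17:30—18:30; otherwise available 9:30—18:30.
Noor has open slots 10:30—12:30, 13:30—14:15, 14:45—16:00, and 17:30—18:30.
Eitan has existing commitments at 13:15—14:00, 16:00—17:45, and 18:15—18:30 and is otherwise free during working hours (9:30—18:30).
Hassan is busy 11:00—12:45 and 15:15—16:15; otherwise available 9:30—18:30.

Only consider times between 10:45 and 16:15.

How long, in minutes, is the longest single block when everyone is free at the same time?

15 minutes

Dilnoza free within 09:30–18:30: 11:15–13:45, 14:45–18:30.
Maya free within 09:30–18:30: 10:45–11:15, 11:30–12:30, 14:15–16:00, 17:15–17:30.
Eitan free within 09:30–18:30: 09:30–13:15, 14:00–16:00, 17:45–18:15.
Hassan free within 09:30–18:30: 09:30–11:00, 12:45–15:15, 16:15–18:30.
Farrukh ∩ Dilnoza: 11:15–13:45, 14:45–15:00, 16:30–16:45, 17:00–18:30.
Farrukh ∩ Dilnoza ∩ Maya: 11:30–12:30, 14:45–15:00, 17:15–17:30.
Farrukh ∩ Dilnoza ∩ Maya ∩ Noor: 11:30–12:30, 14:45–15:00.
Farrukh ∩ Dilnoza ∩ Maya ∩ Noor ∩ Eitan: 11:30–12:30, 14:45–15:00.
Farrukh ∩ Dilnoza ∩ Maya ∩ Noor ∩ Eitan ∩ Hassan: 14:45–15:00.
Restricted to 10:45–16:15: 14:45–15:00.
Single common window of 15 minutes.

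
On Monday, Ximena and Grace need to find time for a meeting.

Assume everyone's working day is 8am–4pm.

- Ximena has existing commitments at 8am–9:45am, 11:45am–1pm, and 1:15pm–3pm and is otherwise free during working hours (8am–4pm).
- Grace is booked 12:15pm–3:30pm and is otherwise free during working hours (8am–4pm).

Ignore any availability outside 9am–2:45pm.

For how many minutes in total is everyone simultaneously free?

Ximena free within 08:00–16:00: 09:45–11:45, 13:00–13:15, 15:00–16:00.
Grace free within 08:00–16:00: 08:00–12:15, 15:30–16:00.
Ximena ∩ Grace: 09:45–11:45, 15:30–16:00.
Restricted to 09:00–14:45: 09:45–11:45.
Total common minutes: 120.

120 minutes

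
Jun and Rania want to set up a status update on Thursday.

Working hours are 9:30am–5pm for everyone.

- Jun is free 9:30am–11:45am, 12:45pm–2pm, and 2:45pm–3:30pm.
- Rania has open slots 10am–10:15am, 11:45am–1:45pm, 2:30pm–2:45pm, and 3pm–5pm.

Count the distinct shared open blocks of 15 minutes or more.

Jun ∩ Rania: 10:00–10:15, 12:45–13:45, 15:00–15:30.
Windows ≥ 15 min: 10:00–10:15, 12:45–13:45, 15:00–15:30.
That's 3 windows.

3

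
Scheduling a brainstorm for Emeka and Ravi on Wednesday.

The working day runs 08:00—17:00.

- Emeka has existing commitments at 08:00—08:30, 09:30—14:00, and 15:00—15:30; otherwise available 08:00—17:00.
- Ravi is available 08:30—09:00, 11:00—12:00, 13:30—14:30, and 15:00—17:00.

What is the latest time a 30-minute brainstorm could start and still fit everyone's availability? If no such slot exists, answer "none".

16:30

Emeka free within 08:00–17:00: 08:30–09:30, 14:00–15:00, 15:30–17:00.
Emeka ∩ Ravi: 08:30–09:00, 14:00–14:30, 15:30–17:00.
Windows ≥ 30 min: 08:30–09:00, 14:00–14:30, 15:30–17:00.
Latest start in the last window 15:30–17:00 is 17:00 − 30 min = 16:30.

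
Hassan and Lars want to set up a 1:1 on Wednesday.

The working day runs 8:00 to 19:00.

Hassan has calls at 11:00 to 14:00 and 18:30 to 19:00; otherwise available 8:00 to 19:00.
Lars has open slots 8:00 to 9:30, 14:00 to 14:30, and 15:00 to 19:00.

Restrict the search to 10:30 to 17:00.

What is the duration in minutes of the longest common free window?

120 minutes

Hassan free within 08:00–19:00: 08:00–11:00, 14:00–18:30.
Hassan ∩ Lars: 08:00–09:30, 14:00–14:30, 15:00–18:30.
Restricted to 10:30–17:00: 14:00–14:30, 15:00–17:00.
Common window lengths: 30, 120 min; longest is 120.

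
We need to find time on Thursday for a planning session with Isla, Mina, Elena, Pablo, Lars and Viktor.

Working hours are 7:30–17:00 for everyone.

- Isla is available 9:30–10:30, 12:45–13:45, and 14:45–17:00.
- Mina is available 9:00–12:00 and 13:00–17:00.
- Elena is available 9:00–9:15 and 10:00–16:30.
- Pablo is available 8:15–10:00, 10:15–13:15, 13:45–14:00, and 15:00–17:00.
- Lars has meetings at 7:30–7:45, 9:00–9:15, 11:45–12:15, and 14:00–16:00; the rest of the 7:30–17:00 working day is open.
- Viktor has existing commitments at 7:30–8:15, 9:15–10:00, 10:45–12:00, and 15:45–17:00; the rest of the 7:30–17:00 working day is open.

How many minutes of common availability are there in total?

Lars free within 07:30–17:00: 07:45–09:00, 09:15–11:45, 12:15–14:00, 16:00–17:00.
Viktor free within 07:30–17:00: 08:15–09:15, 10:00–10:45, 12:00–15:45.
Isla ∩ Mina: 09:30–10:30, 13:00–13:45, 14:45–17:00.
Isla ∩ Mina ∩ Elena: 10:00–10:30, 13:00–13:45, 14:45–16:30.
Isla ∩ Mina ∩ Elena ∩ Pablo: 10:15–10:30, 13:00–13:15, 15:00–16:30.
Isla ∩ Mina ∩ Elena ∩ Pablo ∩ Lars: 10:15–10:30, 13:00–13:15, 16:00–16:30.
Isla ∩ Mina ∩ Elena ∩ Pablo ∩ Lars ∩ Viktor: 10:15–10:30, 13:00–13:15.
Total common minutes: 15 + 15 = 30.

30 minutes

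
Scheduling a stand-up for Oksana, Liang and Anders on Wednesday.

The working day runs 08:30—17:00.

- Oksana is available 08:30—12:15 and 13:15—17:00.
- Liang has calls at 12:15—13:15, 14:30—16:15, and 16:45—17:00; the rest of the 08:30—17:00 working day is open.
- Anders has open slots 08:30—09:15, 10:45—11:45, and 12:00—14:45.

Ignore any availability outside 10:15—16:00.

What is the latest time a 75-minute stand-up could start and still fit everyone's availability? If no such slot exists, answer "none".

13:15

Liang free within 08:30–17:00: 08:30–12:15, 13:15–14:30, 16:15–16:45.
Oksana ∩ Liang: 08:30–12:15, 13:15–14:30, 16:15–16:45.
Oksana ∩ Liang ∩ Anders: 08:30–09:15, 10:45–11:45, 12:00–12:15, 13:15–14:30.
Restricted to 10:15–16:00: 10:45–11:45, 12:00–12:15, 13:15–14:30.
Windows ≥ 75 min: 13:15–14:30.
Latest start in the last window 13:15–14:30 is 14:30 − 75 min = 13:15.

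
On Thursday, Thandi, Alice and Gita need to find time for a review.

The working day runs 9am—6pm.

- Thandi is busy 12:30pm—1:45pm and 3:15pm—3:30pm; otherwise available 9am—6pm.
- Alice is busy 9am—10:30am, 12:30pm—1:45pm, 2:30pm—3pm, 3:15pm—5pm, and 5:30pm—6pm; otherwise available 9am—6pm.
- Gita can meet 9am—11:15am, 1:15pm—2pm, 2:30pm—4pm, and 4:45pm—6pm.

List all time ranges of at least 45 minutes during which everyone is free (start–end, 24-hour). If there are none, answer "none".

Thandi free within 09:00–18:00: 09:00–12:30, 13:45–15:15, 15:30–18:00.
Alice free within 09:00–18:00: 10:30–12:30, 13:45–14:30, 15:00–15:15, 17:00–17:30.
Thandi ∩ Alice: 10:30–12:30, 13:45–14:30, 15:00–15:15, 17:00–17:30.
Thandi ∩ Alice ∩ Gita: 10:30–11:15, 13:45–14:00, 15:00–15:15, 17:00–17:30.
Windows ≥ 45 min: 10:30–11:15.

10:30–11:15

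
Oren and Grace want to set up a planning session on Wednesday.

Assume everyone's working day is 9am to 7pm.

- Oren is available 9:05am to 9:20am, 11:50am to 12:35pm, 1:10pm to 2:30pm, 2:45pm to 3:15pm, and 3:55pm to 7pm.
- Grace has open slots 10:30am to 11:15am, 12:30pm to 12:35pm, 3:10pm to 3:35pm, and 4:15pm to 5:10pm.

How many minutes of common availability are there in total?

Oren ∩ Grace: 12:30–12:35, 15:10–15:15, 16:15–17:10.
Total common minutes: 5 + 5 + 55 = 65.

65 minutes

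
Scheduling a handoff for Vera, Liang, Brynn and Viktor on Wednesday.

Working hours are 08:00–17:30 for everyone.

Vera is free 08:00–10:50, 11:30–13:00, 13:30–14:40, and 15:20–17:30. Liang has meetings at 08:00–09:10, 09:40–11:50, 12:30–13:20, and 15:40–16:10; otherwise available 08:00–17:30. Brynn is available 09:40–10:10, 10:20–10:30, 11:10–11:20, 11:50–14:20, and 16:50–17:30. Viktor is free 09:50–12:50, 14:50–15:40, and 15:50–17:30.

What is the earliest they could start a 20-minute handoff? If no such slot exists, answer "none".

11:50

Liang free within 08:00–17:30: 09:10–09:40, 11:50–12:30, 13:20–15:40, 16:10–17:30.
Vera ∩ Liang: 09:10–09:40, 11:50–12:30, 13:30–14:40, 15:20–15:40, 16:10–17:30.
Vera ∩ Liang ∩ Brynn: 11:50–12:30, 13:30–14:20, 16:50–17:30.
Vera ∩ Liang ∩ Brynn ∩ Viktor: 11:50–12:30, 16:50–17:30.
Windows ≥ 20 min: 11:50–12:30, 16:50–17:30.
Earliest such window starts at 11:50.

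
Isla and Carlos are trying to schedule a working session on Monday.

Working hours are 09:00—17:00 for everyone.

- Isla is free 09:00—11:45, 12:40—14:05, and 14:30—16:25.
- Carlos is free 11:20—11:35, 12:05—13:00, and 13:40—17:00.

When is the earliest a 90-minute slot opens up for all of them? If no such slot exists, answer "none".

Isla ∩ Carlos: 11:20–11:35, 12:40–13:00, 13:40–14:05, 14:30–16:25.
Windows ≥ 90 min: 14:30–16:25.
Earliest such window starts at 14:30.

14:30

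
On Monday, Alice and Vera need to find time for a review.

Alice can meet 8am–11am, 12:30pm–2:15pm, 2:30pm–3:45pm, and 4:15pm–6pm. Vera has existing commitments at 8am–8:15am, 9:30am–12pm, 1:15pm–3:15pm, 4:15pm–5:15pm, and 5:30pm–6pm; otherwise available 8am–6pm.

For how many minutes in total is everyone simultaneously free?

Vera free within 08:00–18:00: 08:15–09:30, 12:00–13:15, 15:15–16:15, 17:15–17:30.
Alice ∩ Vera: 08:15–09:30, 12:30–13:15, 15:15–15:45, 17:15–17:30.
Total common minutes: 75 + 45 + 30 + 15 = 165.

165 minutes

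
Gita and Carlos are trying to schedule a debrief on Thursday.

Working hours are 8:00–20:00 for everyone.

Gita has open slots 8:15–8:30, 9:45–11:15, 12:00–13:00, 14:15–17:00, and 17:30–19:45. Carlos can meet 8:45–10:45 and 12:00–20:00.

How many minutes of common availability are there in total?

420 minutes

Gita ∩ Carlos: 09:45–10:45, 12:00–13:00, 14:15–17:00, 17:30–19:45.
Total common minutes: 60 + 60 + 165 + 135 = 420.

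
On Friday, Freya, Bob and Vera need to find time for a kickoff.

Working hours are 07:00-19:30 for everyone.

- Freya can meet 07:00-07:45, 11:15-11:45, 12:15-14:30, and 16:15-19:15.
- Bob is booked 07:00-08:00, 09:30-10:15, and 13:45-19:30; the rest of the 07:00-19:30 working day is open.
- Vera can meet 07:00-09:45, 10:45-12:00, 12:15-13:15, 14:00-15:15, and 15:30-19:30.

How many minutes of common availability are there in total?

90 minutes

Bob free within 07:00–19:30: 08:00–09:30, 10:15–13:45.
Freya ∩ Bob: 11:15–11:45, 12:15–13:45.
Freya ∩ Bob ∩ Vera: 11:15–11:45, 12:15–13:15.
Total common minutes: 30 + 60 = 90.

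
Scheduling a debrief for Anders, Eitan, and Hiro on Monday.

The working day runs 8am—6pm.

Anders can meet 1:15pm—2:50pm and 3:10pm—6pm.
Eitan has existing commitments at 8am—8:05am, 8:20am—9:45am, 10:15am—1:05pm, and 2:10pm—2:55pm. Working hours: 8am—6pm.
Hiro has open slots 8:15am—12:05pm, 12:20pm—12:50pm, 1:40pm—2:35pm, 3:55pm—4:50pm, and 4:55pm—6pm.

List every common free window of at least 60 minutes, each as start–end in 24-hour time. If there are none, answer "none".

16:55–18:00

Eitan free within 08:00–18:00: 08:05–08:20, 09:45–10:15, 13:05–14:10, 14:55–18:00.
Anders ∩ Eitan: 13:15–14:10, 15:10–18:00.
Anders ∩ Eitan ∩ Hiro: 13:40–14:10, 15:55–16:50, 16:55–18:00.
Windows ≥ 60 min: 16:55–18:00.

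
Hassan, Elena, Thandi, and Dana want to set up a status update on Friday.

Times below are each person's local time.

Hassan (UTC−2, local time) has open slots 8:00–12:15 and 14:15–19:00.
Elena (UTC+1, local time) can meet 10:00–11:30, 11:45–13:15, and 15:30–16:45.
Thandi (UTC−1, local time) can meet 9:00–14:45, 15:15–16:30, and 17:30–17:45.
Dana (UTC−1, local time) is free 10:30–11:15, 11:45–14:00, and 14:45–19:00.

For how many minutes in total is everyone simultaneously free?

Hassan → UTC: 10:00–14:15, 16:15–21:00.
Elena → UTC: 09:00–10:30, 10:45–12:15, 14:30–15:45.
Thandi → UTC: 10:00–15:45, 16:15–17:30, 18:30–18:45.
Dana → UTC: 11:30–12:15, 12:45–15:00, 15:45–20:00.
Hassan ∩ Elena: 10:00–10:30, 10:45–12:15.
Hassan ∩ Elena ∩ Thandi: 10:00–10:30, 10:45–12:15.
Hassan ∩ Elena ∩ Thandi ∩ Dana: 11:30–12:15.
Total common minutes: 45.

45 minutes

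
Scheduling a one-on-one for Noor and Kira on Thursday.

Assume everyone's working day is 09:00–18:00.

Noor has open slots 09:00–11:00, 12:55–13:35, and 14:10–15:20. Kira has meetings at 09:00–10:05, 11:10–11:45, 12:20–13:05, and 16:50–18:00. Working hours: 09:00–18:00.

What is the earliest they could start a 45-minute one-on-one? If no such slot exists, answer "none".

10:05

Kira free within 09:00–18:00: 10:05–11:10, 11:45–12:20, 13:05–16:50.
Noor ∩ Kira: 10:05–11:00, 13:05–13:35, 14:10–15:20.
Windows ≥ 45 min: 10:05–11:00, 14:10–15:20.
Earliest such window starts at 10:05.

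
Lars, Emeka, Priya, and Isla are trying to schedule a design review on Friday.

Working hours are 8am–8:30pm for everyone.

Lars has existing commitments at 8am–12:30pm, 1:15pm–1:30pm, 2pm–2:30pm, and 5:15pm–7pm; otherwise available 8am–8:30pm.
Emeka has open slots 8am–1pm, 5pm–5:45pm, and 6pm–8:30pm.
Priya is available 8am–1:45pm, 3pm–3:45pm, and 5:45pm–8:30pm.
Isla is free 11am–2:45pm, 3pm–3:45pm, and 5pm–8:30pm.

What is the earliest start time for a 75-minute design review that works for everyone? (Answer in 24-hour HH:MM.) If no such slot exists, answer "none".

Lars free within 08:00–20:30: 12:30–13:15, 13:30–14:00, 14:30–17:15, 19:00–20:30.
Lars ∩ Emeka: 12:30–13:00, 17:00–17:15, 19:00–20:30.
Lars ∩ Emeka ∩ Priya: 12:30–13:00, 19:00–20:30.
Lars ∩ Emeka ∩ Priya ∩ Isla: 12:30–13:00, 19:00–20:30.
Windows ≥ 75 min: 19:00–20:30.
Earliest such window starts at 19:00.

19:00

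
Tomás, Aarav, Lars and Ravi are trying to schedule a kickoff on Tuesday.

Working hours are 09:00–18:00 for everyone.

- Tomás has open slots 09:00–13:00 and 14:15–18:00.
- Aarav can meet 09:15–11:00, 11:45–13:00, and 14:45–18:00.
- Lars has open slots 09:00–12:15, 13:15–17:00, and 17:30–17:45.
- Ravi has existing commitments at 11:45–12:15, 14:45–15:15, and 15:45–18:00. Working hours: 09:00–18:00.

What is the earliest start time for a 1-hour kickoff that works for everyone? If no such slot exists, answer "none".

09:15

Ravi free within 09:00–18:00: 09:00–11:45, 12:15–14:45, 15:15–15:45.
Tomás ∩ Aarav: 09:15–11:00, 11:45–13:00, 14:45–18:00.
Tomás ∩ Aarav ∩ Lars: 09:15–11:00, 11:45–12:15, 14:45–17:00, 17:30–17:45.
Tomás ∩ Aarav ∩ Lars ∩ Ravi: 09:15–11:00, 15:15–15:45.
Windows ≥ 60 min: 09:15–11:00.
Earliest such window starts at 09:15.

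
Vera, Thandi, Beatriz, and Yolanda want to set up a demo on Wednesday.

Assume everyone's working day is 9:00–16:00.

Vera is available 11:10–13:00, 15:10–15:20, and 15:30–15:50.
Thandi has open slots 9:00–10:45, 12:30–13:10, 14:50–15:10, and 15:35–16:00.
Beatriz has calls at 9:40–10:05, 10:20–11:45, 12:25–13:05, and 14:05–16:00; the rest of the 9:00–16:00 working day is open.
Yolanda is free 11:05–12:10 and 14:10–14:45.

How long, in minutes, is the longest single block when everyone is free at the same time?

0 minutes

Beatriz free within 09:00–16:00: 09:00–09:40, 10:05–10:20, 11:45–12:25, 13:05–14:05.
Vera ∩ Thandi: 12:30–13:00, 15:35–15:50.
Vera ∩ Thandi ∩ Beatriz: (none).
Vera ∩ Thandi ∩ Beatriz ∩ Yolanda: (none).
No common window.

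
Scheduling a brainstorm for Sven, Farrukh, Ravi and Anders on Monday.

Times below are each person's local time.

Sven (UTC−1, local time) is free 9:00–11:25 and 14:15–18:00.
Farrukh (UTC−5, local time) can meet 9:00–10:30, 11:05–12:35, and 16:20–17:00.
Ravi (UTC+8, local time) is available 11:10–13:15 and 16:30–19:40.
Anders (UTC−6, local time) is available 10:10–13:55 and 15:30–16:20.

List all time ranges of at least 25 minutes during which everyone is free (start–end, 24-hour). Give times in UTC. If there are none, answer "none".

Sven → UTC: 10:00–12:25, 15:15–19:00.
Farrukh → UTC: 14:00–15:30, 16:05–17:35, 21:20–22:00.
Ravi → UTC: 03:10–05:15, 08:30–11:40.
Anders → UTC: 16:10–19:55, 21:30–22:20.
Sven ∩ Farrukh: 15:15–15:30, 16:05–17:35.
Sven ∩ Farrukh ∩ Ravi: (none).
Sven ∩ Farrukh ∩ Ravi ∩ Anders: (none).
Windows ≥ 25 min: (none).

none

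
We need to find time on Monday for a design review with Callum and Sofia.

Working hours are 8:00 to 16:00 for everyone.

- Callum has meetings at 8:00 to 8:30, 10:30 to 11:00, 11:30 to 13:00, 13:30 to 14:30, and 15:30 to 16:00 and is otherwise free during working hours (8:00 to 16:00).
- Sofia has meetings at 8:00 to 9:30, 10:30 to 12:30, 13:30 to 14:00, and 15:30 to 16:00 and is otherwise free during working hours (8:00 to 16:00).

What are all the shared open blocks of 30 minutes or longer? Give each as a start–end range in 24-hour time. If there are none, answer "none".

Callum free within 08:00–16:00: 08:30–10:30, 11:00–11:30, 13:00–13:30, 14:30–15:30.
Sofia free within 08:00–16:00: 09:30–10:30, 12:30–13:30, 14:00–15:30.
Callum ∩ Sofia: 09:30–10:30, 13:00–13:30, 14:30–15:30.
Windows ≥ 30 min: 09:30–10:30, 13:00–13:30, 14:30–15:30.

09:30–10:30, 13:00–13:30, 14:30–15:30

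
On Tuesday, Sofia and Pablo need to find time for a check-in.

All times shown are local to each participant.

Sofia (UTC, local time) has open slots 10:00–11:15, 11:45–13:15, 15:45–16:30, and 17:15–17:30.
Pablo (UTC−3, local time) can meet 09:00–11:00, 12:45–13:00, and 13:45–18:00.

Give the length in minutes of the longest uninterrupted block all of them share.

Sofia → UTC: 10:00–11:15, 11:45–13:15, 15:45–16:30, 17:15–17:30.
Pablo → UTC: 12:00–14:00, 15:45–16:00, 16:45–21:00.
Sofia ∩ Pablo: 12:00–13:15, 15:45–16:00, 17:15–17:30.
Common window lengths: 75, 15, 15 min; longest is 75.

75 minutes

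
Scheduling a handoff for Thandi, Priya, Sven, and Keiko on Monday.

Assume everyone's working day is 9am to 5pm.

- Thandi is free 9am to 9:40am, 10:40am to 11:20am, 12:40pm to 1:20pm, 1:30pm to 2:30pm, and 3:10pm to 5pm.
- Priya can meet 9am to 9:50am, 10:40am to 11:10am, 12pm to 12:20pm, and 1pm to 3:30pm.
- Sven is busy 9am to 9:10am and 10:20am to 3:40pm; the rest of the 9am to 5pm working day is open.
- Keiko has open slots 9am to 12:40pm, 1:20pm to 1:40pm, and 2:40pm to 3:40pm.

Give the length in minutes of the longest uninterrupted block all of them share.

Sven free within 09:00–17:00: 09:10–10:20, 15:40–17:00.
Thandi ∩ Priya: 09:00–09:40, 10:40–11:10, 13:00–13:20, 13:30–14:30, 15:10–15:30.
Thandi ∩ Priya ∩ Sven: 09:10–09:40.
Thandi ∩ Priya ∩ Sven ∩ Keiko: 09:10–09:40.
Single common window of 30 minutes.

30 minutes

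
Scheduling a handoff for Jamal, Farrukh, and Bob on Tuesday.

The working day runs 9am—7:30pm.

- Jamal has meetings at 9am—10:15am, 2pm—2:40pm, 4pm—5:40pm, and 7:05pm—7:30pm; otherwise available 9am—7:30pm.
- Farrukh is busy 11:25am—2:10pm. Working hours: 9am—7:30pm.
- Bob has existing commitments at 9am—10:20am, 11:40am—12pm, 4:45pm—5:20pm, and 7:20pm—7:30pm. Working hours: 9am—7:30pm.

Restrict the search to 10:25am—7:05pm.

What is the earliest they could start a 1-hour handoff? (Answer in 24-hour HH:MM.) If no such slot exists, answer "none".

Jamal free within 09:00–19:30: 10:15–14:00, 14:40–16:00, 17:40–19:05.
Farrukh free within 09:00–19:30: 09:00–11:25, 14:10–19:30.
Bob free within 09:00–19:30: 10:20–11:40, 12:00–16:45, 17:20–19:20.
Jamal ∩ Farrukh: 10:15–11:25, 14:40–16:00, 17:40–19:05.
Jamal ∩ Farrukh ∩ Bob: 10:20–11:25, 14:40–16:00, 17:40–19:05.
Restricted to 10:25–19:05: 10:25–11:25, 14:40–16:00, 17:40–19:05.
Windows ≥ 60 min: 10:25–11:25, 14:40–16:00, 17:40–19:05.
Earliest such window starts at 10:25.

10:25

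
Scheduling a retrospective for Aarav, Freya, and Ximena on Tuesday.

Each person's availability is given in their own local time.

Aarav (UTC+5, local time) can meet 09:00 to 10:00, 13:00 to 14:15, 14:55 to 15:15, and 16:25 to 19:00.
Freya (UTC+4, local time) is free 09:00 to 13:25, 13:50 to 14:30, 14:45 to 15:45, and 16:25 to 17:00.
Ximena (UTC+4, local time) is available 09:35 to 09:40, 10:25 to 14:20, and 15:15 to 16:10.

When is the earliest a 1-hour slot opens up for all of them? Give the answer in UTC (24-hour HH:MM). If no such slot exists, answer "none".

Aarav → UTC: 04:00–05:00, 08:00–09:15, 09:55–10:15, 11:25–14:00.
Freya → UTC: 05:00–09:25, 09:50–10:30, 10:45–11:45, 12:25–13:00.
Ximena → UTC: 05:35–05:40, 06:25–10:20, 11:15–12:10.
Aarav ∩ Freya: 08:00–09:15, 09:55–10:15, 11:25–11:45, 12:25–13:00.
Aarav ∩ Freya ∩ Ximena: 08:00–09:15, 09:55–10:15, 11:25–11:45.
Windows ≥ 60 min: 08:00–09:15.
Earliest such window starts at 08:00.

08:00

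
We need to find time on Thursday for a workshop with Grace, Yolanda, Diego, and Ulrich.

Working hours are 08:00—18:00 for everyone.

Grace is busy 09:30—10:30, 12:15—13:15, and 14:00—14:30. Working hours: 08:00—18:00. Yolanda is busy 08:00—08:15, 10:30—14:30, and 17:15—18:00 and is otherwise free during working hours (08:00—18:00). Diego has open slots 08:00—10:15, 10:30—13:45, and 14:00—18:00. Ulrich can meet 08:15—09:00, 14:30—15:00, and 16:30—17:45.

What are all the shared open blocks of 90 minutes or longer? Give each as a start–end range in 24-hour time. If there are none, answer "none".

none

Grace free within 08:00–18:00: 08:00–09:30, 10:30–12:15, 13:15–14:00, 14:30–18:00.
Yolanda free within 08:00–18:00: 08:15–10:30, 14:30–17:15.
Grace ∩ Yolanda: 08:15–09:30, 14:30–17:15.
Grace ∩ Yolanda ∩ Diego: 08:15–09:30, 14:30–17:15.
Grace ∩ Yolanda ∩ Diego ∩ Ulrich: 08:15–09:00, 14:30–15:00, 16:30–17:15.
Windows ≥ 90 min: (none).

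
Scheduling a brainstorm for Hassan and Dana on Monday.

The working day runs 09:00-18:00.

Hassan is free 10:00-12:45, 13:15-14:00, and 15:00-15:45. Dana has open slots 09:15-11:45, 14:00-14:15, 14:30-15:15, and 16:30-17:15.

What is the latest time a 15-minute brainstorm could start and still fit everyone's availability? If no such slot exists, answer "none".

15:00

Hassan ∩ Dana: 10:00–11:45, 15:00–15:15.
Windows ≥ 15 min: 10:00–11:45, 15:00–15:15.
Latest start in the last window 15:00–15:15 is 15:15 − 15 min = 15:00.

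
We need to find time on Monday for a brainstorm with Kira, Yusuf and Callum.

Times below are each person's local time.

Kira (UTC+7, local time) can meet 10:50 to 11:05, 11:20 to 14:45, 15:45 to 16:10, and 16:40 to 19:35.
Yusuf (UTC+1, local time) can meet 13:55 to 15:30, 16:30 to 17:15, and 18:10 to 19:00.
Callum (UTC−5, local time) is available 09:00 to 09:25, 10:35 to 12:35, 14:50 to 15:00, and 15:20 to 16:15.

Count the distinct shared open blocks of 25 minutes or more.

Kira → UTC: 03:50–04:05, 04:20–07:45, 08:45–09:10, 09:40–12:35.
Yusuf → UTC: 12:55–14:30, 15:30–16:15, 17:10–18:00.
Callum → UTC: 14:00–14:25, 15:35–17:35, 19:50–20:00, 20:20–21:15.
Kira ∩ Yusuf: (none).
Kira ∩ Yusuf ∩ Callum: (none).
Windows ≥ 25 min: (none).
That's 0 windows.

0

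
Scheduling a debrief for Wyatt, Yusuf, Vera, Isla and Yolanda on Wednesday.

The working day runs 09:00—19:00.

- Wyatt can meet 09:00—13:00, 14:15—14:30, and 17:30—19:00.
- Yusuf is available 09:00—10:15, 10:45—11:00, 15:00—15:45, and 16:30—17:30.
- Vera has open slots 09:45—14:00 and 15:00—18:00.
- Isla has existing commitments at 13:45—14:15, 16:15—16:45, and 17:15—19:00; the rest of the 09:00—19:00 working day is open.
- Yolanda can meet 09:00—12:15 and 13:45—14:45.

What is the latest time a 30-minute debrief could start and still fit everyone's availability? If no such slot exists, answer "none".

Isla free within 09:00–19:00: 09:00–13:45, 14:15–16:15, 16:45–17:15.
Wyatt ∩ Yusuf: 09:00–10:15, 10:45–11:00.
Wyatt ∩ Yusuf ∩ Vera: 09:45–10:15, 10:45–11:00.
Wyatt ∩ Yusuf ∩ Vera ∩ Isla: 09:45–10:15, 10:45–11:00.
Wyatt ∩ Yusuf ∩ Vera ∩ Isla ∩ Yolanda: 09:45–10:15, 10:45–11:00.
Windows ≥ 30 min: 09:45–10:15.
Latest start in the last window 09:45–10:15 is 10:15 − 30 min = 09:45.

09:45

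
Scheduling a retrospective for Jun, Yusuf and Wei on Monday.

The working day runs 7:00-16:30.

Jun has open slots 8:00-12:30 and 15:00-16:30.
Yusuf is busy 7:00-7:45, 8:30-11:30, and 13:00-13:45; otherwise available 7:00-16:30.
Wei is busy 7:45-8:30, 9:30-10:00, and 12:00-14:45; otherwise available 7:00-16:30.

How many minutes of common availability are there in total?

120 minutes

Yusuf free within 07:00–16:30: 07:45–08:30, 11:30–13:00, 13:45–16:30.
Wei free within 07:00–16:30: 07:00–07:45, 08:30–09:30, 10:00–12:00, 14:45–16:30.
Jun ∩ Yusuf: 08:00–08:30, 11:30–12:30, 15:00–16:30.
Jun ∩ Yusuf ∩ Wei: 11:30–12:00, 15:00–16:30.
Total common minutes: 30 + 90 = 120.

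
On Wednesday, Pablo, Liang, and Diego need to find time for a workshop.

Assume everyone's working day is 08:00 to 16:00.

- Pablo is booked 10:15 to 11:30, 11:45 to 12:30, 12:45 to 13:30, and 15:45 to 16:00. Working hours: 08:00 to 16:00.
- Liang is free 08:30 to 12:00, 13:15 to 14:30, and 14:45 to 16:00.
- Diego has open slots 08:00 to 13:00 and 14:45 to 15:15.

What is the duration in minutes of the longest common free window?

Pablo free within 08:00–16:00: 08:00–10:15, 11:30–11:45, 12:30–12:45, 13:30–15:45.
Pablo ∩ Liang: 08:30–10:15, 11:30–11:45, 13:30–14:30, 14:45–15:45.
Pablo ∩ Liang ∩ Diego: 08:30–10:15, 11:30–11:45, 14:45–15:15.
Common window lengths: 105, 15, 30 min; longest is 105.

105 minutes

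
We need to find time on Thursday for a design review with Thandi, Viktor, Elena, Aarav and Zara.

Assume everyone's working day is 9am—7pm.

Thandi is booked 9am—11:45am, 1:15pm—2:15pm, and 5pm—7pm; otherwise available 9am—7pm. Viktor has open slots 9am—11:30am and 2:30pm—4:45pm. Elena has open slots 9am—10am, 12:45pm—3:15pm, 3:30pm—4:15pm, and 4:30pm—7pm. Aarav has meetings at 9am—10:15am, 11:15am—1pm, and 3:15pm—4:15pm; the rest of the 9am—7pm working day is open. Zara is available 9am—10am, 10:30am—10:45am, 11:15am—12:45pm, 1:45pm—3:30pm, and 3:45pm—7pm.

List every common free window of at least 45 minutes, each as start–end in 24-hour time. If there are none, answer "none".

Thandi free within 09:00–19:00: 11:45–13:15, 14:15–17:00.
Aarav free within 09:00–19:00: 10:15–11:15, 13:00–15:15, 16:15–19:00.
Thandi ∩ Viktor: 14:30–16:45.
Thandi ∩ Viktor ∩ Elena: 14:30–15:15, 15:30–16:15, 16:30–16:45.
Thandi ∩ Viktor ∩ Elena ∩ Aarav: 14:30–15:15, 16:30–16:45.
Thandi ∩ Viktor ∩ Elena ∩ Aarav ∩ Zara: 14:30–15:15, 16:30–16:45.
Windows ≥ 45 min: 14:30–15:15.

14:30–15:15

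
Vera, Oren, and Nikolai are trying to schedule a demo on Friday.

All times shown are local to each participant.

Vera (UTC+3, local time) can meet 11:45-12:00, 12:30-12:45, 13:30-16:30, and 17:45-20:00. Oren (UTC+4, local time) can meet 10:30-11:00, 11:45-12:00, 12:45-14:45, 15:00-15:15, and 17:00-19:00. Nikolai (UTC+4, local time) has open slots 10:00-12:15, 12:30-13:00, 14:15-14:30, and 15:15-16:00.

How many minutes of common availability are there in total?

Vera → UTC: 08:45–09:00, 09:30–09:45, 10:30–13:30, 14:45–17:00.
Oren → UTC: 06:30–07:00, 07:45–08:00, 08:45–10:45, 11:00–11:15, 13:00–15:00.
Nikolai → UTC: 06:00–08:15, 08:30–09:00, 10:15–10:30, 11:15–12:00.
Vera ∩ Oren: 08:45–09:00, 09:30–09:45, 10:30–10:45, 11:00–11:15, 13:00–13:30, 14:45–15:00.
Vera ∩ Oren ∩ Nikolai: 08:45–09:00.
Total common minutes: 15.

15 minutes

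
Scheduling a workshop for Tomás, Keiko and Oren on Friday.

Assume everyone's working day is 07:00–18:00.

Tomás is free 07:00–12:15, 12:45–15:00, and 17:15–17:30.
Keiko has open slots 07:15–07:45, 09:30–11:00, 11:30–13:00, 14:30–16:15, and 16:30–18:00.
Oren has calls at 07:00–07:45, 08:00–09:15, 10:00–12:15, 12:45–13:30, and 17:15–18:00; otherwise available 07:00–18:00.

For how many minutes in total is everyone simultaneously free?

60 minutes

Oren free within 07:00–18:00: 07:45–08:00, 09:15–10:00, 12:15–12:45, 13:30–17:15.
Tomás ∩ Keiko: 07:15–07:45, 09:30–11:00, 11:30–12:15, 12:45–13:00, 14:30–15:00, 17:15–17:30.
Tomás ∩ Keiko ∩ Oren: 09:30–10:00, 14:30–15:00.
Total common minutes: 30 + 30 = 60.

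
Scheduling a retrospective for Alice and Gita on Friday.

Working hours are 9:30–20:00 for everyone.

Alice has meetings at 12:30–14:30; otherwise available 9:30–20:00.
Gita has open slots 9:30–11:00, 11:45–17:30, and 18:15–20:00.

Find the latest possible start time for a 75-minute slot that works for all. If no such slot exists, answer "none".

Alice free within 09:30–20:00: 09:30–12:30, 14:30–20:00.
Alice ∩ Gita: 09:30–11:00, 11:45–12:30, 14:30–17:30, 18:15–20:00.
Windows ≥ 75 min: 09:30–11:00, 14:30–17:30, 18:15–20:00.
Latest start in the last window 18:15–20:00 is 20:00 − 75 min = 18:45.

18:45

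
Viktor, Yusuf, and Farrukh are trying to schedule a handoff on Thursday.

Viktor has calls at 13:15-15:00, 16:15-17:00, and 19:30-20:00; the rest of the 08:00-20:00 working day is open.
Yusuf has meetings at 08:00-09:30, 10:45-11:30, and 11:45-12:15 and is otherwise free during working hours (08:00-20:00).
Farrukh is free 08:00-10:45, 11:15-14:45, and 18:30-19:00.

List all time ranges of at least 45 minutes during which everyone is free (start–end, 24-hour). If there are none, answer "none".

Viktor free within 08:00–20:00: 08:00–13:15, 15:00–16:15, 17:00–19:30.
Yusuf free within 08:00–20:00: 09:30–10:45, 11:30–11:45, 12:15–20:00.
Viktor ∩ Yusuf: 09:30–10:45, 11:30–11:45, 12:15–13:15, 15:00–16:15, 17:00–19:30.
Viktor ∩ Yusuf ∩ Farrukh: 09:30–10:45, 11:30–11:45, 12:15–13:15, 18:30–19:00.
Windows ≥ 45 min: 09:30–10:45, 12:15–13:15.

09:30–10:45, 12:15–13:15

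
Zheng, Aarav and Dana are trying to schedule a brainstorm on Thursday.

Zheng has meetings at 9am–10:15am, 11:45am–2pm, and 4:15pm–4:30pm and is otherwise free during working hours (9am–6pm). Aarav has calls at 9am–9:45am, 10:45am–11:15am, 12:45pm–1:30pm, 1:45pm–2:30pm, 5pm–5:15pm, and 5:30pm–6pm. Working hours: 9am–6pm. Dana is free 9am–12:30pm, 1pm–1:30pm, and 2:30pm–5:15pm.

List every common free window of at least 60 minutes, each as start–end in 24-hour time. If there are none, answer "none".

Zheng free within 09:00–18:00: 10:15–11:45, 14:00–16:15, 16:30–18:00.
Aarav free within 09:00–18:00: 09:45–10:45, 11:15–12:45, 13:30–13:45, 14:30–17:00, 17:15–17:30.
Zheng ∩ Aarav: 10:15–10:45, 11:15–11:45, 14:30–16:15, 16:30–17:00, 17:15–17:30.
Zheng ∩ Aarav ∩ Dana: 10:15–10:45, 11:15–11:45, 14:30–16:15, 16:30–17:00.
Windows ≥ 60 min: 14:30–16:15.

14:30–16:15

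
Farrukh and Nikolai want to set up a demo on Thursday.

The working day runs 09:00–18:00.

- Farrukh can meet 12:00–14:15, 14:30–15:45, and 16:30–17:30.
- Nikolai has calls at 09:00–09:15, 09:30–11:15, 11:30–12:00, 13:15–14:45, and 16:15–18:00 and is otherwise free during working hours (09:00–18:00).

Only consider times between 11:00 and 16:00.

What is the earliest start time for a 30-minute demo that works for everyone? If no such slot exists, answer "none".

12:00

Nikolai free within 09:00–18:00: 09:15–09:30, 11:15–11:30, 12:00–13:15, 14:45–16:15.
Farrukh ∩ Nikolai: 12:00–13:15, 14:45–15:45.
Restricted to 11:00–16:00: 12:00–13:15, 14:45–15:45.
Windows ≥ 30 min: 12:00–13:15, 14:45–15:45.
Earliest such window starts at 12:00.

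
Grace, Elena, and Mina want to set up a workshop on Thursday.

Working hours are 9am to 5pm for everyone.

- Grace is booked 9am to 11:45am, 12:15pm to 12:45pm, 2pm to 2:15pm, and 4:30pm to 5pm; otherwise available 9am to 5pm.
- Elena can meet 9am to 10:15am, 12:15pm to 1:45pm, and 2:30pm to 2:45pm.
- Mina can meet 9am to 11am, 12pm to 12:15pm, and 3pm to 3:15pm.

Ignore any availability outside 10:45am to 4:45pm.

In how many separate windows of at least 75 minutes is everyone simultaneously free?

0

Grace free within 09:00–17:00: 11:45–12:15, 12:45–14:00, 14:15–16:30.
Grace ∩ Elena: 12:45–13:45, 14:30–14:45.
Grace ∩ Elena ∩ Mina: (none).
Restricted to 10:45–16:45: (none).
Windows ≥ 75 min: (none).
That's 0 windows.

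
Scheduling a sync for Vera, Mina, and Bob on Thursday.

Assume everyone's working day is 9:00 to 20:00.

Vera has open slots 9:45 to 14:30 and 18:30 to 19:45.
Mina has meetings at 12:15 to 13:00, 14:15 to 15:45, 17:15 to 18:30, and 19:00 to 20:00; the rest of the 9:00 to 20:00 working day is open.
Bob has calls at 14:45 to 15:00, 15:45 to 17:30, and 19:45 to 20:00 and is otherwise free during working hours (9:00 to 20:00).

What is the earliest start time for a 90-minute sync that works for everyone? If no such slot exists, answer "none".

Mina free within 09:00–20:00: 09:00–12:15, 13:00–14:15, 15:45–17:15, 18:30–19:00.
Bob free within 09:00–20:00: 09:00–14:45, 15:00–15:45, 17:30–19:45.
Vera ∩ Mina: 09:45–12:15, 13:00–14:15, 18:30–19:00.
Vera ∩ Mina ∩ Bob: 09:45–12:15, 13:00–14:15, 18:30–19:00.
Windows ≥ 90 min: 09:45–12:15.
Earliest such window starts at 09:45.

09:45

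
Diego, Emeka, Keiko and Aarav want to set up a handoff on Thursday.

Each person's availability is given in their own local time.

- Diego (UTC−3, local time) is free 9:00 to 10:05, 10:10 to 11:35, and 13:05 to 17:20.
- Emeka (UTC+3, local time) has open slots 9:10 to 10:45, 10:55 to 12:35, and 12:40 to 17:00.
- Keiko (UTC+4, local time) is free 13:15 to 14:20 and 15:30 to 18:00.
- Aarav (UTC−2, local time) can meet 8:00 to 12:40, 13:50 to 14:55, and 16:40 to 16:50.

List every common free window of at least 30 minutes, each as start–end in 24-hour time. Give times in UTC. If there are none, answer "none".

Diego → UTC: 12:00–13:05, 13:10–14:35, 16:05–20:20.
Emeka → UTC: 06:10–07:45, 07:55–09:35, 09:40–14:00.
Keiko → UTC: 09:15–10:20, 11:30–14:00.
Aarav → UTC: 10:00–14:40, 15:50–16:55, 18:40–18:50.
Diego ∩ Emeka: 12:00–13:05, 13:10–14:00.
Diego ∩ Emeka ∩ Keiko: 12:00–13:05, 13:10–14:00.
Diego ∩ Emeka ∩ Keiko ∩ Aarav: 12:00–13:05, 13:10–14:00.
Windows ≥ 30 min: 12:00–13:05, 13:10–14:00.

12:00–13:05, 13:10–14:00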